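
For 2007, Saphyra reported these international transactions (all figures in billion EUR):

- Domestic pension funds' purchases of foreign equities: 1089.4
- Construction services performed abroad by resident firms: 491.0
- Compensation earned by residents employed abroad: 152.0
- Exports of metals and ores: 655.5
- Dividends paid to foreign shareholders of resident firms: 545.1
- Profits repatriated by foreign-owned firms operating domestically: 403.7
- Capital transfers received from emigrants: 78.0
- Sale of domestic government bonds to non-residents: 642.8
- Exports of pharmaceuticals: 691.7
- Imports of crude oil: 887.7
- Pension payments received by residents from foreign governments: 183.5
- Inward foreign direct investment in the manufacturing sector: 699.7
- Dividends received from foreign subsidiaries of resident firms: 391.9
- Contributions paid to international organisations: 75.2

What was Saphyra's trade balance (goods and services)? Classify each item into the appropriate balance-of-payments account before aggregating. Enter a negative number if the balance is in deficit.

950.5

Goods: 655.5 + 691.7 - 887.7 = 459.5
Services: 491.0
Trade balance = 459.5 + 491.0 = 950.5
(Excluded from the trade balance — financial account: domestic pension funds' purchases of foreign equities 1089.4, sale of domestic government bonds to non-residents 642.8, inward foreign direct investment in the manufacturing sector 699.7; primary income: compensation earned by residents employed abroad 152.0, dividends paid to foreign shareholders of resident firms 545.1, profits repatriated by foreign-owned firms operating domestically 403.7, dividends received from foreign subsidiaries of resident firms 391.9; capital account: capital transfers received from emigrants 78.0; secondary income: pension payments received by residents from foreign governments 183.5, contributions paid to international organisations 75.2.)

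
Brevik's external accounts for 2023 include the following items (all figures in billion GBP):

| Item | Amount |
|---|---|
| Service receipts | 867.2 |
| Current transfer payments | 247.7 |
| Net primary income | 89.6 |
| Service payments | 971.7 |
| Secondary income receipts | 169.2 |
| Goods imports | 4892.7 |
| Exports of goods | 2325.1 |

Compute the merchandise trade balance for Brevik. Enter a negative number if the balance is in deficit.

Goods balance = 2325.1 - 4892.7 = -2567.6

-2567.6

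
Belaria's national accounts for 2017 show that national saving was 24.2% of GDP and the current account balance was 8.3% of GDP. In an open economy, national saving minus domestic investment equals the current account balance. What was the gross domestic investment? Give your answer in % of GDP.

15.9

I = S - CA = 24.2 - 8.3 = 15.9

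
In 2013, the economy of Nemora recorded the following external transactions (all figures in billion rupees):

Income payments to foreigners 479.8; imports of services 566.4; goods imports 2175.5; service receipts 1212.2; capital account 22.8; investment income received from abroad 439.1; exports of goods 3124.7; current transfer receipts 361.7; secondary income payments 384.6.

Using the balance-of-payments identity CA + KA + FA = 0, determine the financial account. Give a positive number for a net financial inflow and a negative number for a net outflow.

Goods balance = 3124.7 - 2175.5 = 949.2
Services balance = 1212.2 - 566.4 = 645.8
Trade balance (goods + services) = 949.2 + 645.8 = 1595.0
Net primary income = 439.1 - 479.8 = -40.7
Net secondary income = 361.7 - 384.6 = -22.9
Current account = 1595.0 + (-40.7) + (-22.9) = 1531.4
Financial account = -(1531.4 + 22.8) = -1554.2

-1554.2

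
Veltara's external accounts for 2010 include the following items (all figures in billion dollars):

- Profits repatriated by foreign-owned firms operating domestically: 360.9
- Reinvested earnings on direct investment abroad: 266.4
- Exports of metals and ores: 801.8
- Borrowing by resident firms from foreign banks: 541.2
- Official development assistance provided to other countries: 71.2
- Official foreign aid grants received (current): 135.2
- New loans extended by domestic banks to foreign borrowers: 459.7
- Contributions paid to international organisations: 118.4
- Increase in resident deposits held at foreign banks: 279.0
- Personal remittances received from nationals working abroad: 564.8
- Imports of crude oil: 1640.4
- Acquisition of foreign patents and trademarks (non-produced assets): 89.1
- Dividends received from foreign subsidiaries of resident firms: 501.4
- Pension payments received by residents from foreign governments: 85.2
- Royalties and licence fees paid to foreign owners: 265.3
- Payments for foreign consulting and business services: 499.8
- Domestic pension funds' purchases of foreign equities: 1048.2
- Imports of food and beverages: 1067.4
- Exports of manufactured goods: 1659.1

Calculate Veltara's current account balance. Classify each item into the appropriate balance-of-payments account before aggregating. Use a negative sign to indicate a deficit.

-9.5

Goods: -1640.4 + 1659.1 - 1067.4 + 801.8 = -246.9
Services: -499.8 - 265.3 = -765.1
Primary income: 501.4 - 360.9 + 266.4 = 406.9
Secondary income: -71.2 + 135.2 + 564.8 - 118.4 + 85.2 = 595.6
Current account = (-246.9) + (-765.1) + 406.9 + 595.6 = -9.5
(Excluded from the current account — financial account: borrowing by resident firms from foreign banks 541.2, new loans extended by domestic banks to foreign borrowers 459.7, increase in resident deposits held at foreign banks 279.0, domestic pension funds' purchases of foreign equities 1048.2; capital account: acquisition of foreign patents and trademarks (non-produced assets) 89.1.)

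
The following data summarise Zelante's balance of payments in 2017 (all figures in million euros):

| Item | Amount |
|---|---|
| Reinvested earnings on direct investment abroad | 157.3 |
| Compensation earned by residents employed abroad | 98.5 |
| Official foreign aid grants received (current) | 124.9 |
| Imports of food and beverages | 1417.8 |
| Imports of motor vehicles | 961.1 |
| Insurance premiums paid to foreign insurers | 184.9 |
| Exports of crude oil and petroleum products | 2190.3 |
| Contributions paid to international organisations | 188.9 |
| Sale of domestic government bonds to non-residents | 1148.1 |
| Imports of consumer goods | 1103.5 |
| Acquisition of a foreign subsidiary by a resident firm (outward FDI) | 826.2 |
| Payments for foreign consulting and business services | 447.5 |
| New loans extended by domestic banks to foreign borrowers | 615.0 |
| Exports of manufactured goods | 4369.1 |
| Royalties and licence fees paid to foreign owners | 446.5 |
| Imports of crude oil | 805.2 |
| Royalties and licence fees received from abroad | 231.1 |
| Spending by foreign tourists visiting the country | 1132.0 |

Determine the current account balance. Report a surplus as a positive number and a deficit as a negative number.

2747.8

Goods: 2190.3 - 961.1 - 805.2 - 1417.8 + 4369.1 - 1103.5 = 2271.8
Services: -447.5 + 231.1 + 1132.0 - 446.5 - 184.9 = 284.2
Primary income: 98.5 + 157.3 = 255.8
Secondary income: 124.9 - 188.9 = -64.0
Current account = 2271.8 + 284.2 + 255.8 + (-64.0) = 2747.8
(Excluded from the current account — financial account: sale of domestic government bonds to non-residents 1148.1, acquisition of a foreign subsidiary by a resident firm (outward FDI) 826.2, new loans extended by domestic banks to foreign borrowers 615.0.)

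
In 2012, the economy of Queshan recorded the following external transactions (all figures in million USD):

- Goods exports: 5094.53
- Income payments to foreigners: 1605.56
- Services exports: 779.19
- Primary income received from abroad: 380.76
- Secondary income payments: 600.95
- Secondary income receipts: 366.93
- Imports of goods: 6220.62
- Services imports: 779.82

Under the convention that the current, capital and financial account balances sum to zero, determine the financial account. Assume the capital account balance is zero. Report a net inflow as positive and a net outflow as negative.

2585.54

Goods balance = 5094.53 - 6220.62 = -1126.09
Services balance = 779.19 - 779.82 = -0.63
Trade balance (goods + services) = -1126.09 + (-0.63) = -1126.72
Net primary income = 380.76 - 1605.56 = -1224.80
Net secondary income = 366.93 - 600.95 = -234.02
Current account = -1126.72 + (-1224.80) + (-234.02) = -2585.54
Financial account = -(-2585.54) = 2585.54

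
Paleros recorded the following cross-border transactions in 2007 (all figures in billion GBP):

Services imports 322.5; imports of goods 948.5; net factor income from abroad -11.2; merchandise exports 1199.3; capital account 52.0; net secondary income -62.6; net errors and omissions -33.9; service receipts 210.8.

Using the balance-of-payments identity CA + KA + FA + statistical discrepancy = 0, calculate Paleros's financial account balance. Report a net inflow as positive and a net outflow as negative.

Goods balance = 1199.3 - 948.5 = 250.8
Services balance = 210.8 - 322.5 = -111.7
Trade balance (goods + services) = 250.8 + (-111.7) = 139.1
Net primary income = -11.2
Net secondary income = -62.6
Current account = 139.1 + (-11.2) + (-62.6) = 65.3
Financial account = -(65.3 + 52.0 + (-33.9)) = -83.4

-83.4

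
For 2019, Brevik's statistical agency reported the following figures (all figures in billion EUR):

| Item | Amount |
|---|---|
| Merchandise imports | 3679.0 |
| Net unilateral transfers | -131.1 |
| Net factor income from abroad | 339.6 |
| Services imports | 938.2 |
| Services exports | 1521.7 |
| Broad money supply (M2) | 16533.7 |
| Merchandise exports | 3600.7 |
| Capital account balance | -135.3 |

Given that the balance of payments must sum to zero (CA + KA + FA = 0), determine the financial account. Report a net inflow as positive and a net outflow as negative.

Goods balance = 3600.7 - 3679.0 = -78.3
Services balance = 1521.7 - 938.2 = 583.5
Trade balance (goods + services) = -78.3 + 583.5 = 505.2
Net primary income = 339.6
Net secondary income = -131.1
Current account = 505.2 + 339.6 + (-131.1) = 713.7
Financial account = -(713.7 + (-135.3)) = -578.4

-578.4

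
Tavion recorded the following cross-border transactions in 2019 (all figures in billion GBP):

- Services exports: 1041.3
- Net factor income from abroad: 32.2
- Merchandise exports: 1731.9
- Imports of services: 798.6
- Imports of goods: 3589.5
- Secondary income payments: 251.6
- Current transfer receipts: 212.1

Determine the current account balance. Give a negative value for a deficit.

-1622.2

Goods balance = 1731.9 - 3589.5 = -1857.6
Services balance = 1041.3 - 798.6 = 242.7
Trade balance (goods + services) = -1857.6 + 242.7 = -1614.9
Net primary income = 32.2
Net secondary income = 212.1 - 251.6 = -39.5
Current account = -1614.9 + 32.2 + (-39.5) = -1622.2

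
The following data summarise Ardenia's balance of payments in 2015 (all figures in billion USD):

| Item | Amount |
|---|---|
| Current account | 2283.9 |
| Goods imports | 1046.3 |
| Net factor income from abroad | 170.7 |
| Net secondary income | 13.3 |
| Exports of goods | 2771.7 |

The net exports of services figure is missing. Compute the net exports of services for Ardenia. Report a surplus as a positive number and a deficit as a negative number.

Current account = goods balance + services balance + net primary income + net secondary income
Sum of the known components = 1909.4
Net exports of services = CA - (known components) = 2283.9 - 1909.4 = 374.5

374.5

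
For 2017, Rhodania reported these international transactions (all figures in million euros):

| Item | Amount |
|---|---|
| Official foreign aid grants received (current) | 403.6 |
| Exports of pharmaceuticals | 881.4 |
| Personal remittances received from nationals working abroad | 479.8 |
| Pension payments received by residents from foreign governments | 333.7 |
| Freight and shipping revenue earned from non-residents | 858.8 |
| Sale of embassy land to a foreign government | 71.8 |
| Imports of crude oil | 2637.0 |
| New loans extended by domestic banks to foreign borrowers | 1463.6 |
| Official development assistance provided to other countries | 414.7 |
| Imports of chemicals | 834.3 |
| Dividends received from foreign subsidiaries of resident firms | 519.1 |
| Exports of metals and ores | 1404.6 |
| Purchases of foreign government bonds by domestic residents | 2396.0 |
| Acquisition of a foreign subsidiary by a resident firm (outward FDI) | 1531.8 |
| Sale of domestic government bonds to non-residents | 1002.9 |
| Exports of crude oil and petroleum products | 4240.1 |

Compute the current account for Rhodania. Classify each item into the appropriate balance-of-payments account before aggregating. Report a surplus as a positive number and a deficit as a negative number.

Goods: -2637.0 - 834.3 + 4240.1 + 881.4 + 1404.6 = 3054.8
Services: 858.8
Primary income: 519.1
Secondary income: 333.7 + 403.6 + 479.8 - 414.7 = 802.4
Current account = 3054.8 + 858.8 + 519.1 + 802.4 = 5235.1
(Excluded from the current account — capital account: sale of embassy land to a foreign government 71.8; financial account: new loans extended by domestic banks to foreign borrowers 1463.6, purchases of foreign government bonds by domestic residents 2396.0, acquisition of a foreign subsidiary by a resident firm (outward FDI) 1531.8, sale of domestic government bonds to non-residents 1002.9.)

5235.1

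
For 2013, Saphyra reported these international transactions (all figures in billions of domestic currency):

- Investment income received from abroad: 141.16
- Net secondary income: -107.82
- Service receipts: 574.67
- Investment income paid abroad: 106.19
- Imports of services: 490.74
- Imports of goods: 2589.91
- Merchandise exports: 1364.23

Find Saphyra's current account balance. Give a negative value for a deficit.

-1214.60

Goods balance = 1364.23 - 2589.91 = -1225.68
Services balance = 574.67 - 490.74 = 83.93
Trade balance (goods + services) = -1225.68 + 83.93 = -1141.75
Net primary income = 141.16 - 106.19 = 34.97
Net secondary income = -107.82
Current account = -1141.75 + 34.97 + (-107.82) = -1214.60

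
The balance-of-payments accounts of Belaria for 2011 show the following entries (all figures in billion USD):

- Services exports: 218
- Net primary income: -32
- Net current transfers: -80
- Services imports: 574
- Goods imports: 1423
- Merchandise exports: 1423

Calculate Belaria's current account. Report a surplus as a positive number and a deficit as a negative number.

-468

Goods balance = 1423 - 1423 = 0
Services balance = 218 - 574 = -356
Trade balance (goods + services) = 0 + (-356) = -356
Net primary income = -32
Net secondary income = -80
Current account = -356 + (-32) + (-80) = -468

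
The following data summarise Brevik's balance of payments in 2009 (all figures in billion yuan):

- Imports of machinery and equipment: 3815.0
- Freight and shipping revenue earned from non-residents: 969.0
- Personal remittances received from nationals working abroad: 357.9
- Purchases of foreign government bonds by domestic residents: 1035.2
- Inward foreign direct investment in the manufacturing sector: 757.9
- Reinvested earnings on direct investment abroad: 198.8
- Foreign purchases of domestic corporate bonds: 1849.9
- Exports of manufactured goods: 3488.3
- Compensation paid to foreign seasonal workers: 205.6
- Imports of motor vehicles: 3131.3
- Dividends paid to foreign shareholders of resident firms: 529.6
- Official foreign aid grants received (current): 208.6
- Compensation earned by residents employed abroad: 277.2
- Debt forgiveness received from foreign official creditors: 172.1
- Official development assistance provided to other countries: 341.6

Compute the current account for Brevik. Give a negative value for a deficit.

Goods: -3131.3 + 3488.3 - 3815.0 = -3458.0
Services: 969.0
Primary income: 198.8 - 205.6 - 529.6 + 277.2 = -259.2
Secondary income: 208.6 + 357.9 - 341.6 = 224.9
Current account = (-3458.0) + 969.0 + (-259.2) + 224.9 = -2523.3
(Excluded from the current account — financial account: purchases of foreign government bonds by domestic residents 1035.2, inward foreign direct investment in the manufacturing sector 757.9, foreign purchases of domestic corporate bonds 1849.9; capital account: debt forgiveness received from foreign official creditors 172.1.)

-2523.3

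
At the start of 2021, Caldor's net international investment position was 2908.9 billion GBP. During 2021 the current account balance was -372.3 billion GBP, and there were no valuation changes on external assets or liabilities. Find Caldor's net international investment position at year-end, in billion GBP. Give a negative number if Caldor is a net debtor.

2536.6

With no valuation effects, change in NIIP = current account = -372.3
End-of-year NIIP = 2908.9 + (-372.3) = 2536.6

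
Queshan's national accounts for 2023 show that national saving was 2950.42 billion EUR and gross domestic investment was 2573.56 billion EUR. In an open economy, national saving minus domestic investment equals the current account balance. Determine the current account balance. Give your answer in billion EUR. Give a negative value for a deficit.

376.86

CA = S - I = 2950.42 - 2573.56 = 376.86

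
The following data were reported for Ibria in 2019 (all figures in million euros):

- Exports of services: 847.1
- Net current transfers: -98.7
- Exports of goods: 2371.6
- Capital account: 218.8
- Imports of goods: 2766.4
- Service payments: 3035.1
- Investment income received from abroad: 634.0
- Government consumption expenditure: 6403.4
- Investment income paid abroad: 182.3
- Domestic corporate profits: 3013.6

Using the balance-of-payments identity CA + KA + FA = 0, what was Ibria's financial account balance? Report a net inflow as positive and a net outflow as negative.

2011.0

Goods balance = 2371.6 - 2766.4 = -394.8
Services balance = 847.1 - 3035.1 = -2188.0
Trade balance (goods + services) = -394.8 + (-2188.0) = -2582.8
Net primary income = 634.0 - 182.3 = 451.7
Net secondary income = -98.7
Current account = -2582.8 + 451.7 + (-98.7) = -2229.8
Financial account = -(-2229.8 + 218.8) = 2011.0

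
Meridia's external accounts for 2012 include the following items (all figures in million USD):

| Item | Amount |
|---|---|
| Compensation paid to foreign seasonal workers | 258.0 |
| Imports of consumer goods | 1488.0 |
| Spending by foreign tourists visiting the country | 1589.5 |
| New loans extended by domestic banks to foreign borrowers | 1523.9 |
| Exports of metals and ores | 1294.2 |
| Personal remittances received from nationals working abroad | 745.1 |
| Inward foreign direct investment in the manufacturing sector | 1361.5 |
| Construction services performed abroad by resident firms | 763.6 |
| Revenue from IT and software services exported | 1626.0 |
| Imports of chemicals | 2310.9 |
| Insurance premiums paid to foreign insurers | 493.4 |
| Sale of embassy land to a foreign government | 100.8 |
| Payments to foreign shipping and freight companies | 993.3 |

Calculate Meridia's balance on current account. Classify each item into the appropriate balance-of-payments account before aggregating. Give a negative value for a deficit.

474.8

Goods: -2310.9 - 1488.0 + 1294.2 = -2504.7
Services: 1589.5 - 993.3 - 493.4 + 1626.0 + 763.6 = 2492.4
Primary income: -258.0
Secondary income: 745.1
Current account = (-2504.7) + 2492.4 + (-258.0) + 745.1 = 474.8
(Excluded from the current account — financial account: new loans extended by domestic banks to foreign borrowers 1523.9, inward foreign direct investment in the manufacturing sector 1361.5; capital account: sale of embassy land to a foreign government 100.8.)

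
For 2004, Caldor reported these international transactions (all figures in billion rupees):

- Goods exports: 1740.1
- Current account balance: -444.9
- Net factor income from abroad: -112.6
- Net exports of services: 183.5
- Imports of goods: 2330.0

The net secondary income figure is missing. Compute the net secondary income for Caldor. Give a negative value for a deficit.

Current account = goods balance + services balance + net primary income + net secondary income
Sum of the known components = -519.0
Net secondary income = CA - (known components) = -444.9 - (-519.0) = 74.1

74.1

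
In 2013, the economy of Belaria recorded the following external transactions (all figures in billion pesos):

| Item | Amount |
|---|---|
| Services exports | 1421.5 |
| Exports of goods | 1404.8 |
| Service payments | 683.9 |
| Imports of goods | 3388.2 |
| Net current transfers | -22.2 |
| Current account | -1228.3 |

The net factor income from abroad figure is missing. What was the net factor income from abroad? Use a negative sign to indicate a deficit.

Current account = goods balance + services balance + net primary income + net secondary income
Sum of the known components = -1268.0
Net factor income from abroad = CA - (known components) = -1228.3 - (-1268.0) = 39.7

39.7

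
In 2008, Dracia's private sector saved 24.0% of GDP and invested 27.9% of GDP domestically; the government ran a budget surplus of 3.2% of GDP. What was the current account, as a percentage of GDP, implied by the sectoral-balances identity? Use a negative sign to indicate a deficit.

By the sectoral-balances identity, CA = (S_private - I) + (T - G).
Private balance = 24.0 - 27.9 = -3.9
Government balance (T - G) = 3.2
CA = -3.9 + 3.2 = -0.7

-0.7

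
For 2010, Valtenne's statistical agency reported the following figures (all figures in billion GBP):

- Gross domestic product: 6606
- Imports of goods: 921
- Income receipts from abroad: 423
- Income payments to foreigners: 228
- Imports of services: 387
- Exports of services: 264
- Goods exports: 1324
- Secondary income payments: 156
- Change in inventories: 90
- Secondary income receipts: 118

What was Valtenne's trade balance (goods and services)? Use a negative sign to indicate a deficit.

280

Goods balance = 1324 - 921 = 403
Services balance = 264 - 387 = -123
Trade balance (goods + services) = 403 + (-123) = 280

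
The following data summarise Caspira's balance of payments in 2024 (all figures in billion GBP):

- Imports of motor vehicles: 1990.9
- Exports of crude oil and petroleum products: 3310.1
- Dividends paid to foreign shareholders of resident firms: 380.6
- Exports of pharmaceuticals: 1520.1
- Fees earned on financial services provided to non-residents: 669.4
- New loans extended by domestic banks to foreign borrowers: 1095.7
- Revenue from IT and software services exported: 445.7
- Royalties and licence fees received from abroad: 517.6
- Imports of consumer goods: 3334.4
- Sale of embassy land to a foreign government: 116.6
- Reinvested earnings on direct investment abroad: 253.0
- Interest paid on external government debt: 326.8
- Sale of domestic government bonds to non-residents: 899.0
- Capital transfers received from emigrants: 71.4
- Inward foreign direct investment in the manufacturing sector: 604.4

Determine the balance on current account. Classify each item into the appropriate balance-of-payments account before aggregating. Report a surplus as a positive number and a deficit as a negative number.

Goods: -1990.9 + 3310.1 - 3334.4 + 1520.1 = -495.1
Services: 445.7 + 669.4 + 517.6 = 1632.7
Primary income: -380.6 - 326.8 + 253.0 = -454.4
Current account = (-495.1) + 1632.7 + (-454.4) = 683.2
(Excluded from the current account — financial account: new loans extended by domestic banks to foreign borrowers 1095.7, sale of domestic government bonds to non-residents 899.0, inward foreign direct investment in the manufacturing sector 604.4; capital account: sale of embassy land to a foreign government 116.6, capital transfers received from emigrants 71.4.)

683.2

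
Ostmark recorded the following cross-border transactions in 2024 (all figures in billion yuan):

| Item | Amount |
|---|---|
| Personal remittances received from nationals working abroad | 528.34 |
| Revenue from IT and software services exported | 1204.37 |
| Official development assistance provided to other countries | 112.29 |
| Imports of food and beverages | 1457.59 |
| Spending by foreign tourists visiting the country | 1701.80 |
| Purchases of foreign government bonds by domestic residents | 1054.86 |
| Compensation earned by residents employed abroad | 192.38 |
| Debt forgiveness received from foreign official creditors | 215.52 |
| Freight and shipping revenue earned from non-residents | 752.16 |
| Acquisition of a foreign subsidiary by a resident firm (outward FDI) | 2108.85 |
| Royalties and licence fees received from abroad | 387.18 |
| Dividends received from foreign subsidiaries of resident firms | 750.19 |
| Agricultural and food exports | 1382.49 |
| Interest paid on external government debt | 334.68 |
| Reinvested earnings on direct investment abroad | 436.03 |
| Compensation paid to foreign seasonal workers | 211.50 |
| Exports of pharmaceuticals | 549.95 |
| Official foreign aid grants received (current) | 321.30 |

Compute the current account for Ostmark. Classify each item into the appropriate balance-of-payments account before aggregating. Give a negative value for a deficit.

6090.13

Goods: 549.95 - 1457.59 + 1382.49 = 474.85
Services: 1701.80 + 387.18 + 1204.37 + 752.16 = 4045.51
Primary income: -334.68 + 192.38 + 436.03 - 211.50 + 750.19 = 832.42
Secondary income: 321.30 - 112.29 + 528.34 = 737.35
Current account = 474.85 + 4045.51 + 832.42 + 737.35 = 6090.13
(Excluded from the current account — financial account: purchases of foreign government bonds by domestic residents 1054.86, acquisition of a foreign subsidiary by a resident firm (outward FDI) 2108.85; capital account: debt forgiveness received from foreign official creditors 215.52.)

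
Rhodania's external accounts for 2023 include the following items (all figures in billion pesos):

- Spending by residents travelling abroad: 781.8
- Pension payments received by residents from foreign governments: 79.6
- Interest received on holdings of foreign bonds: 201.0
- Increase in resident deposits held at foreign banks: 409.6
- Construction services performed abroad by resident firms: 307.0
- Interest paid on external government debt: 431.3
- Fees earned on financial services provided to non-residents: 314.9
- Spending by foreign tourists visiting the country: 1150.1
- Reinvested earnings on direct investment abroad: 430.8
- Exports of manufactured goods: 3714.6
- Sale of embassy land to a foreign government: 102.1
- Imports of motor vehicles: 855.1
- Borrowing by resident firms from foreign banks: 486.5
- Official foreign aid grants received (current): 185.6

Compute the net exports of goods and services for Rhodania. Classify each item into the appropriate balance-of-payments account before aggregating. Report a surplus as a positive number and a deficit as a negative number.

3849.7

Goods: -855.1 + 3714.6 = 2859.5
Services: 307.0 + 1150.1 - 781.8 + 314.9 = 990.2
Trade balance = 2859.5 + 990.2 = 3849.7
(Excluded from the trade balance — secondary income: pension payments received by residents from foreign governments 79.6, official foreign aid grants received (current) 185.6; primary income: interest received on holdings of foreign bonds 201.0, interest paid on external government debt 431.3, reinvested earnings on direct investment abroad 430.8; financial account: increase in resident deposits held at foreign banks 409.6, borrowing by resident firms from foreign banks 486.5; capital account: sale of embassy land to a foreign government 102.1.)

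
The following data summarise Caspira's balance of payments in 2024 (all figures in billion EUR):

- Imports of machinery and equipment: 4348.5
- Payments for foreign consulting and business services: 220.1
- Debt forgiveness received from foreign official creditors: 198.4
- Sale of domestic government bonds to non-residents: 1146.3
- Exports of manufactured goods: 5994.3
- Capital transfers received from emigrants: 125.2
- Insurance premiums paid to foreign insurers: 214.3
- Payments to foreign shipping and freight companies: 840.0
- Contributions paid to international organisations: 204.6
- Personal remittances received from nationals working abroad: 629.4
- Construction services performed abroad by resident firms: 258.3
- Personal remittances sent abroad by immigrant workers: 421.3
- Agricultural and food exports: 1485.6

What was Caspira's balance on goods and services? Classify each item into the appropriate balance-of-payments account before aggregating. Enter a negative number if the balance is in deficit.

2115.3

Goods: 1485.6 + 5994.3 - 4348.5 = 3131.4
Services: 258.3 - 214.3 - 220.1 - 840.0 = -1016.1
Trade balance = 3131.4 + (-1016.1) = 2115.3
(Excluded from the trade balance — capital account: debt forgiveness received from foreign official creditors 198.4, capital transfers received from emigrants 125.2; financial account: sale of domestic government bonds to non-residents 1146.3; secondary income: contributions paid to international organisations 204.6, personal remittances received from nationals working abroad 629.4, personal remittances sent abroad by immigrant workers 421.3.)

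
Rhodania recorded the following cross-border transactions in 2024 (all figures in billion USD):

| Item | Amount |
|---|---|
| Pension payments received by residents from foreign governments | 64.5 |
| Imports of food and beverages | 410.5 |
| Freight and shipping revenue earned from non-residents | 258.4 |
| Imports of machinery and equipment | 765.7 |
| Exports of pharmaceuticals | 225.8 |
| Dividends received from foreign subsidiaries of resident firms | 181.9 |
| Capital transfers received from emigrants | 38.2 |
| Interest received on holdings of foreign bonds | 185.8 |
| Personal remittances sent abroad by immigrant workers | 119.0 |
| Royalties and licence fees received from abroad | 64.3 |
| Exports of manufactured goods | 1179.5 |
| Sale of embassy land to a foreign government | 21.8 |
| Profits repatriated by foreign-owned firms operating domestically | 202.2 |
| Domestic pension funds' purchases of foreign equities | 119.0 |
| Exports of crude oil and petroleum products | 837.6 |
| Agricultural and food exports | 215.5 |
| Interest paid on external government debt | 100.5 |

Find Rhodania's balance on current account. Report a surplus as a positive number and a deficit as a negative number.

Goods: -765.7 + 225.8 - 410.5 + 215.5 + 837.6 + 1179.5 = 1282.2
Services: 258.4 + 64.3 = 322.7
Primary income: 185.8 + 181.9 - 202.2 - 100.5 = 65.0
Secondary income: 64.5 - 119.0 = -54.5
Current account = 1282.2 + 322.7 + 65.0 + (-54.5) = 1615.4
(Excluded from the current account — capital account: capital transfers received from emigrants 38.2, sale of embassy land to a foreign government 21.8; financial account: domestic pension funds' purchases of foreign equities 119.0.)

1615.4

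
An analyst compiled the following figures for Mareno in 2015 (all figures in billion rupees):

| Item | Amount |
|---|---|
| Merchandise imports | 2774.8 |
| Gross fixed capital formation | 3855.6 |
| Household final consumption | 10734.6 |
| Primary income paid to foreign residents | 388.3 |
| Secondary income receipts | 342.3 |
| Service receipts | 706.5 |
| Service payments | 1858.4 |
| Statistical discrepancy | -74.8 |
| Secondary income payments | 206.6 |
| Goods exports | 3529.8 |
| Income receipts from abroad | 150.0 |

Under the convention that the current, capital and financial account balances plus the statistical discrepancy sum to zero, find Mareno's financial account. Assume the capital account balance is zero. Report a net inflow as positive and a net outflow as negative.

Goods balance = 3529.8 - 2774.8 = 755.0
Services balance = 706.5 - 1858.4 = -1151.9
Trade balance (goods + services) = 755.0 + (-1151.9) = -396.9
Net primary income = 150.0 - 388.3 = -238.3
Net secondary income = 342.3 - 206.6 = 135.7
Current account = -396.9 + (-238.3) + 135.7 = -499.5
Financial account = -(-499.5 + (-74.8)) = 574.3

574.3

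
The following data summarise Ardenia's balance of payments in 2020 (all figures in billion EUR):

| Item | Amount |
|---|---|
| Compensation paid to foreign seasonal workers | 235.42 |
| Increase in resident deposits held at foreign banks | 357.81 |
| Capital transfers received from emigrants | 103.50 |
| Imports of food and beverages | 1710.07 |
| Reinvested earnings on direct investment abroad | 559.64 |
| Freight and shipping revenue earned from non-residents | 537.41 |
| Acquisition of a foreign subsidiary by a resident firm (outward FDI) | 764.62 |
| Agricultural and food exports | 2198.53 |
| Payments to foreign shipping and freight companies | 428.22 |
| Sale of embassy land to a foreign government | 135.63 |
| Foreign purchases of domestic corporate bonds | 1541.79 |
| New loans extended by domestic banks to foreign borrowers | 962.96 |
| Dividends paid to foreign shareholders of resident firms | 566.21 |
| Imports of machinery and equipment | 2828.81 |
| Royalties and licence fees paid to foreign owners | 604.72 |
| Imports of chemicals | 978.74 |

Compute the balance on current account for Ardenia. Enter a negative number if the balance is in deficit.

Goods: -1710.07 - 978.74 - 2828.81 + 2198.53 = -3319.09
Services: -604.72 - 428.22 + 537.41 = -495.53
Primary income: -235.42 - 566.21 + 559.64 = -241.99
Current account = (-3319.09) + (-495.53) + (-241.99) = -4056.61
(Excluded from the current account — financial account: increase in resident deposits held at foreign banks 357.81, acquisition of a foreign subsidiary by a resident firm (outward FDI) 764.62, foreign purchases of domestic corporate bonds 1541.79, new loans extended by domestic banks to foreign borrowers 962.96; capital account: capital transfers received from emigrants 103.50, sale of embassy land to a foreign government 135.63.)

-4056.61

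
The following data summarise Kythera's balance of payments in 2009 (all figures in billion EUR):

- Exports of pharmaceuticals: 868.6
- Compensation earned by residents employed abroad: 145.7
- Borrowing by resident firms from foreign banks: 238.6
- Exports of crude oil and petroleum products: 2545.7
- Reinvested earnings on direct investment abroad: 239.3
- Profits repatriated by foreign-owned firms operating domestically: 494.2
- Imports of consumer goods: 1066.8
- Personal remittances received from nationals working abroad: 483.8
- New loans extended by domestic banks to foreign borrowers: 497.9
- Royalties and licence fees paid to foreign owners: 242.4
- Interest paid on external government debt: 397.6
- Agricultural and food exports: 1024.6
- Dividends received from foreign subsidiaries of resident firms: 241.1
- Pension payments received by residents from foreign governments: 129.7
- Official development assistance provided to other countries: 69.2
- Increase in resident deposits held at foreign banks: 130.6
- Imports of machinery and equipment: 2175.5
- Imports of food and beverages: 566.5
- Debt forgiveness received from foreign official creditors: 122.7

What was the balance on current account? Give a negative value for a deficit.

Goods: 1024.6 - 1066.8 + 868.6 - 566.5 - 2175.5 + 2545.7 = 630.1
Services: -242.4
Primary income: 241.1 + 145.7 - 494.2 - 397.6 + 239.3 = -265.7
Secondary income: 483.8 - 69.2 + 129.7 = 544.3
Current account = 630.1 + (-242.4) + (-265.7) + 544.3 = 666.3
(Excluded from the current account — financial account: borrowing by resident firms from foreign banks 238.6, new loans extended by domestic banks to foreign borrowers 497.9, increase in resident deposits held at foreign banks 130.6; capital account: debt forgiveness received from foreign official creditors 122.7.)

666.3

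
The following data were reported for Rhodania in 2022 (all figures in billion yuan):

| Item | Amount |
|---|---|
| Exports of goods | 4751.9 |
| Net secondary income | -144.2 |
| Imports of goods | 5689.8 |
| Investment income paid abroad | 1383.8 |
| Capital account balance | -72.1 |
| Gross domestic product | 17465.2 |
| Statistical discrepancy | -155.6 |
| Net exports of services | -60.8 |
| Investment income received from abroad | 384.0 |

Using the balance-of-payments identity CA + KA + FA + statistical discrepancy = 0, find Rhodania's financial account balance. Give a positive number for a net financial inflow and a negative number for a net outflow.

2370.4

Goods balance = 4751.9 - 5689.8 = -937.9
Services balance = -60.8
Trade balance (goods + services) = -937.9 + (-60.8) = -998.7
Net primary income = 384.0 - 1383.8 = -999.8
Net secondary income = -144.2
Current account = -998.7 + (-999.8) + (-144.2) = -2142.7
Financial account = -(-2142.7 + (-72.1) + (-155.6)) = 2370.4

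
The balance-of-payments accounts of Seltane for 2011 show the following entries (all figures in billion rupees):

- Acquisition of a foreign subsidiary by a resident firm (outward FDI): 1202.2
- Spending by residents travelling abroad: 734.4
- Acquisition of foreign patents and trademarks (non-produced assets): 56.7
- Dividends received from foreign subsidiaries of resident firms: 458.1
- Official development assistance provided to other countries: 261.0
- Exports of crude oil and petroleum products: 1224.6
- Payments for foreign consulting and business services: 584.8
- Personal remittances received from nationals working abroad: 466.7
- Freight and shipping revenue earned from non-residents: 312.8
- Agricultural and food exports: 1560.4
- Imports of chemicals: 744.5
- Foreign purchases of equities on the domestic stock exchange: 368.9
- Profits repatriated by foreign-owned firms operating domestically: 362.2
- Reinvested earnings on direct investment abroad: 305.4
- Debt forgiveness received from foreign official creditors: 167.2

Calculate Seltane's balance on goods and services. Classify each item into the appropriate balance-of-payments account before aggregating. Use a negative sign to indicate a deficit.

Goods: 1560.4 - 744.5 + 1224.6 = 2040.5
Services: -734.4 + 312.8 - 584.8 = -1006.4
Trade balance = 2040.5 + (-1006.4) = 1034.1
(Excluded from the trade balance — financial account: acquisition of a foreign subsidiary by a resident firm (outward FDI) 1202.2, foreign purchases of equities on the domestic stock exchange 368.9; capital account: acquisition of foreign patents and trademarks (non-produced assets) 56.7, debt forgiveness received from foreign official creditors 167.2; primary income: dividends received from foreign subsidiaries of resident firms 458.1, profits repatriated by foreign-owned firms operating domestically 362.2, reinvested earnings on direct investment abroad 305.4; secondary income: official development assistance provided to other countries 261.0, personal remittances received from nationals working abroad 466.7.)

1034.1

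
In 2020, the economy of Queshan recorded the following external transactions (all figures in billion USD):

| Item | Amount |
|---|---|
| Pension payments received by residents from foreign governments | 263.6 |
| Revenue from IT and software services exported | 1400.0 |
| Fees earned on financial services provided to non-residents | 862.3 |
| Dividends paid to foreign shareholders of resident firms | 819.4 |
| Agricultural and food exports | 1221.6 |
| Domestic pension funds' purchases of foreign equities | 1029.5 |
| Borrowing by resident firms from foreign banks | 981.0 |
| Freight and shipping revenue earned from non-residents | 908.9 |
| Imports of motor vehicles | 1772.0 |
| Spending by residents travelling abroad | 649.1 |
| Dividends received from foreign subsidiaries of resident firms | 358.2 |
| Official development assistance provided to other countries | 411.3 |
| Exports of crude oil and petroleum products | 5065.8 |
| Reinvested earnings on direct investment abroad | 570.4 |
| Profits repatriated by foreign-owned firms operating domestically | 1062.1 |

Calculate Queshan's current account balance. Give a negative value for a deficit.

5936.9

Goods: -1772.0 + 1221.6 + 5065.8 = 4515.4
Services: -649.1 + 1400.0 + 908.9 + 862.3 = 2522.1
Primary income: 570.4 - 1062.1 - 819.4 + 358.2 = -952.9
Secondary income: -411.3 + 263.6 = -147.7
Current account = 4515.4 + 2522.1 + (-952.9) + (-147.7) = 5936.9
(Excluded from the current account — financial account: domestic pension funds' purchases of foreign equities 1029.5, borrowing by resident firms from foreign banks 981.0.)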